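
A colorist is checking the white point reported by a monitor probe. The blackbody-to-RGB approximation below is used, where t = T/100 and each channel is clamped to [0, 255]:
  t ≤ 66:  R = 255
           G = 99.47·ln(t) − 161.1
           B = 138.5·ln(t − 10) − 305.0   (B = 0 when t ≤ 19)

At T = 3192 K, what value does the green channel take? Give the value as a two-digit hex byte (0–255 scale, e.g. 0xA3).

0xB7

t = 3192/100 = 31.92; the t ≤ 66 branch applies.
G = 99.47·ln 31.92 − 161.1 = 99.47·3.4632 − 161.1 = 183.388.
Rounded: 183; in hex, 0xB7.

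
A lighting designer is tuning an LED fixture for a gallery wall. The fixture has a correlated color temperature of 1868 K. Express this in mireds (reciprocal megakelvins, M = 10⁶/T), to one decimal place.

535.3 mireds

M = 10⁶ / 1868 = 535.332 → 535.3 mireds.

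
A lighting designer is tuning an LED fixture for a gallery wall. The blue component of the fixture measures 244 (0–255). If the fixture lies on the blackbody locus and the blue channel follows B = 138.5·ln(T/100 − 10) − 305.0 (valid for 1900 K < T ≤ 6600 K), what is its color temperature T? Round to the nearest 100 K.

6300 K

ln(t − 10) = (244 + 305.0) / 138.5 = 3.9639.
t − 10 = e^3.9639 = 52.662, so t = 62.662.
T = 100·t = 6266 K → 6300 K to the nearest 100 K.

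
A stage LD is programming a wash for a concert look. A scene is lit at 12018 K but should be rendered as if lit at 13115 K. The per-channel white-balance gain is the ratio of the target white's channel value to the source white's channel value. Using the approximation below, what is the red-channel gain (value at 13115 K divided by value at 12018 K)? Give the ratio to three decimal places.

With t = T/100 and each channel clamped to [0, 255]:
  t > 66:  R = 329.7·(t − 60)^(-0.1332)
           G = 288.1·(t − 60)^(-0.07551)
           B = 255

At 12018 K (t = 120.18):
  R = 329.7·(120.18 − 60)^(-0.1332) = 329.7·60.18^(-0.1332) = 329.7·0.57940 = 191.028.
At 13115 K (t = 131.15):
  R = 329.7·(131.15 − 60)^(-0.1332) = 329.7·71.15^(-0.1332) = 329.7·0.56662 = 186.814.
Gain = 186.814 / 191.028 = 0.9779 → 0.978.

0.978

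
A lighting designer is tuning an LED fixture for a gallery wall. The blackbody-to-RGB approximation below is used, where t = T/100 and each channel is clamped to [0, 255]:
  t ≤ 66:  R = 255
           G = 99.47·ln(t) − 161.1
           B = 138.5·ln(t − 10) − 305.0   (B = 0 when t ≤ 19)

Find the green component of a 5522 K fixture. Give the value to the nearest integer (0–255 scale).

t = 5522/100 = 55.22; the t ≤ 66 branch applies.
G = 99.47·ln 55.22 − 161.1 = 99.47·4.0113 − 161.1 = 237.907.
Rounded: 238.

238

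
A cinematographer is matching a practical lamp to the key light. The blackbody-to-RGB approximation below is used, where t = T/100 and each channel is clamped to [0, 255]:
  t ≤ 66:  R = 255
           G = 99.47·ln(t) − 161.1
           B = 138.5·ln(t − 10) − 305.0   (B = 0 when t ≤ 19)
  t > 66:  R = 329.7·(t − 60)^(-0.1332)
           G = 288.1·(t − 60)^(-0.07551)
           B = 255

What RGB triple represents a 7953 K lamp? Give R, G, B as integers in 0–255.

t = 7953/100 = 79.53; the t > 66 branch applies.
R = 329.7·(79.53 − 60)^(-0.1332) = 329.7·19.53^(-0.1332) = 329.7·0.67310 = 221.920.
G = 288.1·(79.53 − 60)^(-0.07551) = 288.1·19.53^(-0.07551) = 288.1·0.79899 = 230.188.
B = 255 by definition for t > 66.
Rounded: (222, 230, 255).

R=222, G=230, B=255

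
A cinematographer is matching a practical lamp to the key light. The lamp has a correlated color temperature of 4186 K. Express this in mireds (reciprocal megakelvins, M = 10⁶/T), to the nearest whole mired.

239 mireds

M = 10⁶ / 4186 = 238.892 → 239 mireds.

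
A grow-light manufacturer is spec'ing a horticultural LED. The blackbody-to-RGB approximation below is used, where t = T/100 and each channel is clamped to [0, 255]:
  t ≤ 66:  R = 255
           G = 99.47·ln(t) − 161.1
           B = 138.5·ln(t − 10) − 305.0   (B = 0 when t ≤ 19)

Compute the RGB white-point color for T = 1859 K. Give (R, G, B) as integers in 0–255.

t = 1859/100 = 18.59; the t ≤ 66 branch applies.
R = 255 by definition for t ≤ 66.
G = 99.47·ln 18.59 − 161.1 = 99.47·2.9226 − 161.1 = 129.613.
t = 18.59 ≤ 19, so B = 0.
Rounded: (255, 130, 0).

(255, 130, 0)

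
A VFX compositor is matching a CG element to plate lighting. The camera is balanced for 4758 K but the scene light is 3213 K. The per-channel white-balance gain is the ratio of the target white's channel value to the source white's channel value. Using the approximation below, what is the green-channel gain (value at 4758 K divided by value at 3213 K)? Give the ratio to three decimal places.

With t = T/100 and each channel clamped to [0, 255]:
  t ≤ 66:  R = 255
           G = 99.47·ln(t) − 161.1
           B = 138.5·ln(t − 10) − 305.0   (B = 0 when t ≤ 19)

1.212

At 3213 K (t = 32.13):
  G = 99.47·ln 32.13 − 161.1 = 99.47·3.4698 − 161.1 = 184.040.
At 4758 K (t = 47.58):
  G = 99.47·ln 47.58 − 161.1 = 99.47·3.8624 − 161.1 = 223.094.
Gain = 223.094 / 184.040 = 1.2122 → 1.212.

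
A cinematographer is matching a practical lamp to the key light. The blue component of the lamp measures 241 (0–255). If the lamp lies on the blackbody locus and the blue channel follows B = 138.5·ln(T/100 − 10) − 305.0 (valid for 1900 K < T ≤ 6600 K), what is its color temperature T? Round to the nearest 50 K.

ln(t − 10) = (241 + 305.0) / 138.5 = 3.9422.
t − 10 = e^3.9422 = 51.534, so t = 61.534.
T = 100·t = 6153 K → 6150 K to the nearest 50 K.

6150 K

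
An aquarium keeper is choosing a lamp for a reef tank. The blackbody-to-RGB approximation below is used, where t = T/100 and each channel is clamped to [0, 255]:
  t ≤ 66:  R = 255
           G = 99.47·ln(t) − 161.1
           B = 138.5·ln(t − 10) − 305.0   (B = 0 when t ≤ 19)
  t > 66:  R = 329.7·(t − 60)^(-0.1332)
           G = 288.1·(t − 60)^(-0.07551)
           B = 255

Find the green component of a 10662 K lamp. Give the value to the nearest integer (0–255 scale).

t = 10662/100 = 106.62; the t > 66 branch applies.
G = 288.1·(106.62 − 60)^(-0.07551) = 288.1·46.62^(-0.07551) = 288.1·0.74818 = 215.551.
Rounded: 216.

216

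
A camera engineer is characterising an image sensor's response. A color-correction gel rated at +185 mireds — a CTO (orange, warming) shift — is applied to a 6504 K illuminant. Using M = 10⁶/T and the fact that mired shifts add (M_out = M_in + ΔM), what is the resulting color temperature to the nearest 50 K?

2950 K

M_in = 10⁶/6504 = 153.75 mireds.
M_out = 153.75 + (+185) = 338.75 mireds.
T_out = 10⁶/338.75 = 2952.0 K → 2950 K.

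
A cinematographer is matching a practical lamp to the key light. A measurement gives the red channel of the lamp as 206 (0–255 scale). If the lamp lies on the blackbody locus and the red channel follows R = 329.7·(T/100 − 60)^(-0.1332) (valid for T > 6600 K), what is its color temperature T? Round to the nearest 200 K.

9400 K

(t − 60)^(-0.1332) = 206/329.7 = 0.62481.
t − 60 = 0.62481^(1/-0.1332) = 0.62481^(-7.508) = 34.152, so t = 94.152.
T = 100·t = 9415 K → 9400 K to the nearest 200 K.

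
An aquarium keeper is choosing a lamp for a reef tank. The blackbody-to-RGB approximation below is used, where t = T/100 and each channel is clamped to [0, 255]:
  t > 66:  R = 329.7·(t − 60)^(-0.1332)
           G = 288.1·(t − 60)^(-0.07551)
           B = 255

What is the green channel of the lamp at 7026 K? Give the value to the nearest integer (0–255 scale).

t = 7026/100 = 70.26; the t > 66 branch applies.
G = 288.1·(70.26 − 60)^(-0.07551) = 288.1·10.26^(-0.07551) = 288.1·0.83878 = 241.653.
Rounded: 242.

242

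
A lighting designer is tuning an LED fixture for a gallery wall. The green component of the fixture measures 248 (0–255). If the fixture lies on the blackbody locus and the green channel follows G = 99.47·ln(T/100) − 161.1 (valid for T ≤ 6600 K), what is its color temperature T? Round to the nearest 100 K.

ln t = (248 + 161.1) / 99.47 = 4.1128.
t = e^4.1128 = 61.117.
T = 100·t = 6112 K → 6100 K to the nearest 100 K.

6100 K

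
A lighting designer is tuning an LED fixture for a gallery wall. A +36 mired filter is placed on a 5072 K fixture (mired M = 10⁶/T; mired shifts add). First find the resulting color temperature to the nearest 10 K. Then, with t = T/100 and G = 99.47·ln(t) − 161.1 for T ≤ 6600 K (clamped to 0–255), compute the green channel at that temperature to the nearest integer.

213

M_in = 10⁶/5072 = 197.16; M_out = 197.16 + (+36) = 233.16.
T_out = 10⁶/233.16 = 4288.9 K → 4290 K; t = 42.9.
G = 99.47·ln 42.9 − 161.1 = 99.47·3.7589 − 161.1 = 212.795.
Rounded: 213.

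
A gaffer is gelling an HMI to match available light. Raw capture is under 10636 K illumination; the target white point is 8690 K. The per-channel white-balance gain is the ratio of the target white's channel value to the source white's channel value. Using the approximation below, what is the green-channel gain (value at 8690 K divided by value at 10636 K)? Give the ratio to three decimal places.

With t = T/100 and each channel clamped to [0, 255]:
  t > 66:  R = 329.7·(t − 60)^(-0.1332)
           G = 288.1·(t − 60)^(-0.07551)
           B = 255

At 10636 K (t = 106.36):
  G = 288.1·(106.36 − 60)^(-0.07551) = 288.1·46.36^(-0.07551) = 288.1·0.74850 = 215.642.
At 8690 K (t = 86.9):
  G = 288.1·(86.9 − 60)^(-0.07551) = 288.1·26.9^(-0.07551) = 288.1·0.77990 = 224.689.
Gain = 224.689 / 215.642 = 1.0420 → 1.042.

1.042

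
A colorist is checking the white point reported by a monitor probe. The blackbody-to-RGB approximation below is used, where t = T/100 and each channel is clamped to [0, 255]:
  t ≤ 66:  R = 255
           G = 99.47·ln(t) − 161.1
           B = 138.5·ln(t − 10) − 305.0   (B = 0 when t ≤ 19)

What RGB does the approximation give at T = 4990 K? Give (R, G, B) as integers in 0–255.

(255, 228, 206)

t = 4990/100 = 49.9; the t ≤ 66 branch applies.
R = 255 by definition for t ≤ 66.
G = 99.47·ln 49.9 − 161.1 = 99.47·3.9100 − 161.1 = 227.830.
B = 138.5·ln(49.9 − 10) − 305.0 = 138.5·ln 39.9 − 305.0 = 138.5·3.6864 − 305.0 = 205.563.
Rounded: (255, 228, 206).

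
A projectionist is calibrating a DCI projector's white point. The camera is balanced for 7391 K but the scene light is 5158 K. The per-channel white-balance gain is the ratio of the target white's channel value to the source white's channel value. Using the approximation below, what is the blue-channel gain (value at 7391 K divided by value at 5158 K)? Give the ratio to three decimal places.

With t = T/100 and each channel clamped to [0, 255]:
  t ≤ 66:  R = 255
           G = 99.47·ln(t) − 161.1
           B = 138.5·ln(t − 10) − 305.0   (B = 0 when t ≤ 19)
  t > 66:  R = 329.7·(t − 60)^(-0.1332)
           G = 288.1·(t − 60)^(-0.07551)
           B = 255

1.207

At 5158 K (t = 51.58):
  B = 138.5·ln(51.58 − 10) − 305.0 = 138.5·ln 41.58 − 305.0 = 138.5·3.7276 − 305.0 = 211.275.
At 7391 K (t = 73.91):
  B = 255 by definition for t > 66.
Gain = 255.000 / 211.275 = 1.2070 → 1.207.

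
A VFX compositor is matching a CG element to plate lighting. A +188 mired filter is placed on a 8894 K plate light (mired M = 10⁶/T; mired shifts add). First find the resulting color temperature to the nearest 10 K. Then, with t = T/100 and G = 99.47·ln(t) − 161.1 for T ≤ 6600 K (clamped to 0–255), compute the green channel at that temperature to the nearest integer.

188

M_in = 10⁶/8894 = 112.44; M_out = 112.44 + (+188) = 300.44.
T_out = 10⁶/300.44 = 3328.5 K → 3330 K; t = 33.3.
G = 99.47·ln 33.3 − 161.1 = 99.47·3.5056 − 161.1 = 187.598.
Rounded: 188.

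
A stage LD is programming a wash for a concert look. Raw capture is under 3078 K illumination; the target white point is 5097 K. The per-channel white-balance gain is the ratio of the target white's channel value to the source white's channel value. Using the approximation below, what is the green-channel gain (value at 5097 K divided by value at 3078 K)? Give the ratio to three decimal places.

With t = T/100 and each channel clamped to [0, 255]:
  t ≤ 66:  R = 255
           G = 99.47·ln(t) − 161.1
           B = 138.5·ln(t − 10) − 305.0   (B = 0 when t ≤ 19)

At 3078 K (t = 30.78):
  G = 99.47·ln 30.78 − 161.1 = 99.47·3.4269 − 161.1 = 179.770.
At 5097 K (t = 50.97):
  G = 99.47·ln 50.97 − 161.1 = 99.47·3.9312 − 161.1 = 229.940.
Gain = 229.940 / 179.770 = 1.2791 → 1.279.

1.279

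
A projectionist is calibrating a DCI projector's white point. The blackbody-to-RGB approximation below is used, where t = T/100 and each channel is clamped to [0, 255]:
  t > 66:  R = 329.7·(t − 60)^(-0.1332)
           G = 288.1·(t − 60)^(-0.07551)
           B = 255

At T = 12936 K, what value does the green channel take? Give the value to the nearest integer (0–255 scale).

t = 12936/100 = 129.36; the t > 66 branch applies.
G = 288.1·(129.36 − 60)^(-0.07551) = 288.1·69.36^(-0.07551) = 288.1·0.72607 = 209.180.
Rounded: 209.

209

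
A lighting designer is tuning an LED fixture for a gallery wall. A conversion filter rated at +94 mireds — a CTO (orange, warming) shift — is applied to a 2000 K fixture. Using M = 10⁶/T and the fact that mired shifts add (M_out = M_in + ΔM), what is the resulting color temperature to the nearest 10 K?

1680 K

M_in = 10⁶/2000 = 500.00 mireds.
M_out = 500.00 + (+94) = 594.00 mireds.
T_out = 10⁶/594.00 = 1683.5 K → 1680 K.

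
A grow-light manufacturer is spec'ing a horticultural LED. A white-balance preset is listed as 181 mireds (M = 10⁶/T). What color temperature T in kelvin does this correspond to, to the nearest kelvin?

T = 10⁶ / 181 = 5524.86 K → 5525 K.

5525 K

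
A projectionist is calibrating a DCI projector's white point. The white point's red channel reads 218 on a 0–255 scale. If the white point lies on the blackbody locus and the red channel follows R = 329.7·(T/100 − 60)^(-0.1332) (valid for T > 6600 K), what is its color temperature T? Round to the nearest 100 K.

(t − 60)^(-0.1332) = 218/329.7 = 0.66121.
t − 60 = 0.66121^(1/-0.1332) = 0.66121^(-7.508) = 22.326, so t = 82.326.
T = 100·t = 8233 K → 8200 K to the nearest 100 K.

8200 K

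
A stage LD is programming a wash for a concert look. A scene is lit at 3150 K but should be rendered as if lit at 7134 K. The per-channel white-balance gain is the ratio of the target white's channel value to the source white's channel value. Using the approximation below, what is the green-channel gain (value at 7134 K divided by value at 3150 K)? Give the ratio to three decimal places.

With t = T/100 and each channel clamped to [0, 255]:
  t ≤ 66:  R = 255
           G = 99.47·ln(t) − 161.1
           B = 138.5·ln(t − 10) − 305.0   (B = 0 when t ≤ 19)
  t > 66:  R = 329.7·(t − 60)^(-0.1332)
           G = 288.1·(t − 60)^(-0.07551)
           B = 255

At 3150 K (t = 31.5):
  G = 99.47·ln 31.5 − 161.1 = 99.47·3.4500 − 161.1 = 182.070.
At 7134 K (t = 71.34):
  G = 288.1·(71.34 − 60)^(-0.07551) = 288.1·11.34^(-0.07551) = 288.1·0.83247 = 239.833.
Gain = 239.833 / 182.070 = 1.3173 → 1.317.

1.317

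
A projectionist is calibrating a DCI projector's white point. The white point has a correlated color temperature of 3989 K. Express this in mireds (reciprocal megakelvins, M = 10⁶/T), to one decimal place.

250.7 mireds

M = 10⁶ / 3989 = 250.689 → 250.7 mireds.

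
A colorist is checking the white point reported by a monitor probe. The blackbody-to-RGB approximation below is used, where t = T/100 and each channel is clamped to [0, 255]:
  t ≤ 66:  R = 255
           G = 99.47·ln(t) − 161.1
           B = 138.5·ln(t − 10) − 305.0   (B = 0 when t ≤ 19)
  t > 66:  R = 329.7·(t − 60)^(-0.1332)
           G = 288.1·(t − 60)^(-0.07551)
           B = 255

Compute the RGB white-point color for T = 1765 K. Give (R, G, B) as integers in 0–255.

t = 1765/100 = 17.65; the t ≤ 66 branch applies.
R = 255 by definition for t ≤ 66.
G = 99.47·ln 17.65 − 161.1 = 99.47·2.8707 − 161.1 = 124.452.
t = 17.65 ≤ 19, so B = 0.
Rounded: (255, 124, 0).

(255, 124, 0)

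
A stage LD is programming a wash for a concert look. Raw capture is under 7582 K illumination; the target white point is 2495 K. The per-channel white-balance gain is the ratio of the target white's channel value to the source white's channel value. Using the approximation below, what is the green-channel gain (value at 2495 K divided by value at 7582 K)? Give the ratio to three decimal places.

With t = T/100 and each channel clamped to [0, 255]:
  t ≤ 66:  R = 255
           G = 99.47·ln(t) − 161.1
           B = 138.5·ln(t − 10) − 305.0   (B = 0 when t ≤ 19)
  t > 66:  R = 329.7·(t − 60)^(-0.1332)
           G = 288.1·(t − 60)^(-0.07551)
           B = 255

At 7582 K (t = 75.82):
  G = 288.1·(75.82 − 60)^(-0.07551) = 288.1·15.82^(-0.07551) = 288.1·0.81180 = 233.879.
At 2495 K (t = 24.95):
  G = 99.47·ln 24.95 − 161.1 = 99.47·3.2169 − 161.1 = 158.882.
Gain = 158.882 / 233.879 = 0.6793 → 0.679.

0.679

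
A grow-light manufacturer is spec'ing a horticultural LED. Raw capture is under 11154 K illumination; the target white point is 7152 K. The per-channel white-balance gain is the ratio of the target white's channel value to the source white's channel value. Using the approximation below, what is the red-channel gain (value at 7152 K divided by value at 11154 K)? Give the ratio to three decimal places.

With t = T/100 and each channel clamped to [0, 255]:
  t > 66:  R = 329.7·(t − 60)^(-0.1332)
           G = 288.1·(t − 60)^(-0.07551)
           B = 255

1.221

At 11154 K (t = 111.54):
  R = 329.7·(111.54 − 60)^(-0.1332) = 329.7·51.54^(-0.1332) = 329.7·0.59148 = 195.012.
At 7152 K (t = 71.52):
  R = 329.7·(71.52 − 60)^(-0.1332) = 329.7·11.52^(-0.1332) = 329.7·0.72213 = 238.086.
Gain = 238.086 / 195.012 = 1.2209 → 1.221.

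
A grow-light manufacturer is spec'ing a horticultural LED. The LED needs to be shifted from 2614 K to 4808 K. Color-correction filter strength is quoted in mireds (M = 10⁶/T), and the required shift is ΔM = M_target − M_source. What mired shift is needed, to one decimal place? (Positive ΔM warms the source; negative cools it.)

M_source = 10⁶/2614 = 382.555; M_target = 10⁶/4808 = 207.987.
ΔM = 207.987 − 382.555 = -174.569 → -174.6 mireds, a cooling shift.

-174.6 mireds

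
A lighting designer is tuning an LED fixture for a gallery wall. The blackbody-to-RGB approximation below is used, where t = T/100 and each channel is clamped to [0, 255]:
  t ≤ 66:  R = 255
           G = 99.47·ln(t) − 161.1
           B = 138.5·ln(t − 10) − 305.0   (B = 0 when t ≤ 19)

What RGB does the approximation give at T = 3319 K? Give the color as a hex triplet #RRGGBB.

t = 3319/100 = 33.19; the t ≤ 66 branch applies.
R = 255 by definition for t ≤ 66.
G = 99.47·ln 33.19 − 161.1 = 99.47·3.5022 − 161.1 = 187.269.
B = 138.5·ln(33.19 − 10) − 305.0 = 138.5·ln 23.19 − 305.0 = 138.5·3.1437 − 305.0 = 130.405.
Rounded: (255, 187, 130).
In hex: #FFBB82.

#FFBB82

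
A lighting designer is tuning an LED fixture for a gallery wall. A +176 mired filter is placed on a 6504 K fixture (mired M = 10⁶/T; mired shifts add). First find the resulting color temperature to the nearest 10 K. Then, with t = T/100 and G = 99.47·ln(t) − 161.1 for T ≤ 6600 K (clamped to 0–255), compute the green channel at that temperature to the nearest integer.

178

M_in = 10⁶/6504 = 153.75; M_out = 153.75 + (+176) = 329.75.
T_out = 10⁶/329.75 = 3032.6 K → 3030 K; t = 30.3.
G = 99.47·ln 30.3 − 161.1 = 99.47·3.4111 − 161.1 = 178.207.
Rounded: 178.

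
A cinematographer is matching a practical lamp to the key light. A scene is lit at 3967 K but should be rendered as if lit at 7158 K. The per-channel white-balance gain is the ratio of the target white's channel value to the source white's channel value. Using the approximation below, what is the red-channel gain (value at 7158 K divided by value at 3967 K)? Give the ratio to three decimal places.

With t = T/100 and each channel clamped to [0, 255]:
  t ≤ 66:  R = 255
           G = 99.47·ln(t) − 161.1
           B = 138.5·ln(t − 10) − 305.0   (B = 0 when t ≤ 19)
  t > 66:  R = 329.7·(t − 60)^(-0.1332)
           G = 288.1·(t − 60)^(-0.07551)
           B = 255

0.933

At 3967 K (t = 39.67):
  R = 255 by definition for t ≤ 66.
At 7158 K (t = 71.58):
  R = 329.7·(71.58 − 60)^(-0.1332) = 329.7·11.58^(-0.1332) = 329.7·0.72163 = 237.921.
Gain = 237.921 / 255.000 = 0.9330 → 0.933.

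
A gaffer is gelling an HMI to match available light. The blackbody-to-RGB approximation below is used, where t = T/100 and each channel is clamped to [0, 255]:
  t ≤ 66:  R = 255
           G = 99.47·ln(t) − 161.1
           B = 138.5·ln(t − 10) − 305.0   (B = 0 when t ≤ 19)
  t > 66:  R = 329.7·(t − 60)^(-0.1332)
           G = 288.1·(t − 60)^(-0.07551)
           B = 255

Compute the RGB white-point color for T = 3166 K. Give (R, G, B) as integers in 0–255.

t = 3166/100 = 31.66; the t ≤ 66 branch applies.
R = 255 by definition for t ≤ 66.
G = 99.47·ln 31.66 − 161.1 = 99.47·3.4551 − 161.1 = 182.574.
B = 138.5·ln(31.66 − 10) − 305.0 = 138.5·ln 21.66 − 305.0 = 138.5·3.0755 − 305.0 = 120.952.
Rounded: (255, 183, 121).

(255, 183, 121)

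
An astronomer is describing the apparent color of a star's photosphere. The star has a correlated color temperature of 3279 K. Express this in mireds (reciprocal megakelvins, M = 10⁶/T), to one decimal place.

305.0 mireds

M = 10⁶ / 3279 = 304.971 → 305.0 mireds.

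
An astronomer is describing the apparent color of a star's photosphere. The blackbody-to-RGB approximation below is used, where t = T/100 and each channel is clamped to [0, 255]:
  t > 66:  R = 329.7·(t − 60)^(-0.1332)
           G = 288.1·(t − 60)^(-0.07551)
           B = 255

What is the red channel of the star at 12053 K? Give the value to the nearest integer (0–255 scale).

t = 12053/100 = 120.53; the t > 66 branch applies.
R = 329.7·(120.53 − 60)^(-0.1332) = 329.7·60.53^(-0.1332) = 329.7·0.57895 = 190.880.
Rounded: 191.

191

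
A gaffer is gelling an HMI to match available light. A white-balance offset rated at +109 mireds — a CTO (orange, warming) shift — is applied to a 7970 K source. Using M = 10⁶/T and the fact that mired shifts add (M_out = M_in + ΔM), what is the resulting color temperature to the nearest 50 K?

4250 K

M_in = 10⁶/7970 = 125.47 mireds.
M_out = 125.47 + (+109) = 234.47 mireds.
T_out = 10⁶/234.47 = 4264.9 K → 4250 K.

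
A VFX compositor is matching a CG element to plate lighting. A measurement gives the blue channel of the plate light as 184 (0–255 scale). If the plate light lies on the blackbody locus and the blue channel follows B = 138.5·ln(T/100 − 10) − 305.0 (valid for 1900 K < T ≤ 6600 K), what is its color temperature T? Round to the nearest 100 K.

ln(t − 10) = (184 + 305.0) / 138.5 = 3.5307.
t − 10 = e^3.5307 = 34.147, so t = 44.147.
T = 100·t = 4415 K → 4400 K to the nearest 100 K.

4400 K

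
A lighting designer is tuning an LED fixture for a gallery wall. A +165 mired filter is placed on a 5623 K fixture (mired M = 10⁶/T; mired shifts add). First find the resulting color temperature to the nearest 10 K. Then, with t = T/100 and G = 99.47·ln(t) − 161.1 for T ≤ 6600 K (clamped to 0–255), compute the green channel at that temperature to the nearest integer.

175

M_in = 10⁶/5623 = 177.84; M_out = 177.84 + (+165) = 342.84.
T_out = 10⁶/342.84 = 2916.8 K → 2920 K; t = 29.2.
G = 99.47·ln 29.2 − 161.1 = 99.47·3.3742 − 161.1 = 174.529.
Rounded: 175.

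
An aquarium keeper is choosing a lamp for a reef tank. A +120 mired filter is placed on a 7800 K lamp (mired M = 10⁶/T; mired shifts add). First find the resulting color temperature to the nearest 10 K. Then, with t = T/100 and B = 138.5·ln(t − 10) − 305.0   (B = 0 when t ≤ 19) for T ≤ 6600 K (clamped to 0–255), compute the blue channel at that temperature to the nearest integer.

M_in = 10⁶/7800 = 128.21; M_out = 128.21 + (+120) = 248.21.
T_out = 10⁶/248.21 = 4028.9 K → 4030 K; t = 40.3.
B = 138.5·ln(40.3 − 10) − 305.0 = 138.5·ln 30.3 − 305.0 = 138.5·3.4111 − 305.0 = 167.444.
Rounded: 167.

167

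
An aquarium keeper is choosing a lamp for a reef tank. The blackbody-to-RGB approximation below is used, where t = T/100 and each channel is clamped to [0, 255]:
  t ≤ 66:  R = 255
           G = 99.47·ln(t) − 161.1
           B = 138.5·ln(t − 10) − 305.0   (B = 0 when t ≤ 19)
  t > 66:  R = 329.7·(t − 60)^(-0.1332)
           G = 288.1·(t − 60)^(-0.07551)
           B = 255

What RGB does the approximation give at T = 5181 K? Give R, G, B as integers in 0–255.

t = 5181/100 = 51.81; the t ≤ 66 branch applies.
R = 255 by definition for t ≤ 66.
G = 99.47·ln 51.81 − 161.1 = 99.47·3.9476 − 161.1 = 231.566.
B = 138.5·ln(51.81 − 10) − 305.0 = 138.5·ln 41.81 − 305.0 = 138.5·3.7331 − 305.0 = 212.039.
Rounded: (255, 232, 212).

R=255, G=232, B=212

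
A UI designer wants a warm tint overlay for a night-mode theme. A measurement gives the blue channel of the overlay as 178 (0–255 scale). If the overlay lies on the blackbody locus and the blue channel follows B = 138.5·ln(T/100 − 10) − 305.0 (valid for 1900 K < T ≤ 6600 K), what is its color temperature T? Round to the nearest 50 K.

4250 K

ln(t − 10) = (178 + 305.0) / 138.5 = 3.4874.
t − 10 = e^3.4874 = 32.700, so t = 42.700.
T = 100·t = 4270 K → 4250 K to the nearest 50 K.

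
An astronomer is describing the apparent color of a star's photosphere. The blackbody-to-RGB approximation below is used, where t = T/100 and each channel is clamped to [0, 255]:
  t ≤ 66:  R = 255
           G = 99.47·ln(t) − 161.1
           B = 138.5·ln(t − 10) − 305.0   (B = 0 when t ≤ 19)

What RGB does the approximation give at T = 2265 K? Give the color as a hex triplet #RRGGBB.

#FF952E

t = 2265/100 = 22.65; the t ≤ 66 branch applies.
R = 255 by definition for t ≤ 66.
G = 99.47·ln 22.65 − 161.1 = 99.47·3.1202 − 161.1 = 149.262.
B = 138.5·ln(22.65 − 10) − 305.0 = 138.5·ln 12.65 − 305.0 = 138.5·2.5377 − 305.0 = 46.466.
Rounded: (255, 149, 46).
In hex: #FF952E.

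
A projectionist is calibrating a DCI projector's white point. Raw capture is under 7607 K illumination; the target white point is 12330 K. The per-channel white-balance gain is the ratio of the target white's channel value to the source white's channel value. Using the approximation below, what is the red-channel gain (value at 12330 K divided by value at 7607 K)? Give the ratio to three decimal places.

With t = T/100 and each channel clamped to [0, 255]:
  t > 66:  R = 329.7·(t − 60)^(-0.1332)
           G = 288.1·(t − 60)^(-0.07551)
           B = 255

At 7607 K (t = 76.07):
  R = 329.7·(76.07 − 60)^(-0.1332) = 329.7·16.07^(-0.1332) = 329.7·0.69081 = 227.760.
At 12330 K (t = 123.3):
  R = 329.7·(123.3 − 60)^(-0.1332) = 329.7·63.3^(-0.1332) = 329.7·0.57551 = 189.746.
Gain = 189.746 / 227.760 = 0.8331 → 0.833.

0.833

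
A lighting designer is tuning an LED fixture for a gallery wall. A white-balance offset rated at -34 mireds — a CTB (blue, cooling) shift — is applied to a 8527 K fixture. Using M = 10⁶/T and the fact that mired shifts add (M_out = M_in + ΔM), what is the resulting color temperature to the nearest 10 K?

12010 K

M_in = 10⁶/8527 = 117.27 mireds.
M_out = 117.27 + (-34) = 83.27 mireds.
T_out = 10⁶/83.27 = 12008.5 K → 12010 K.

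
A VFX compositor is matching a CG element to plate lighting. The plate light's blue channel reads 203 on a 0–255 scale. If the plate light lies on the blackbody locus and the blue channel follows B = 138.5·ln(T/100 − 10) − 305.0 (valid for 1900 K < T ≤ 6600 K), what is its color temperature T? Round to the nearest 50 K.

4900 K

ln(t − 10) = (203 + 305.0) / 138.5 = 3.6679.
t − 10 = e^3.6679 = 39.168, so t = 49.168.
T = 100·t = 4917 K → 4900 K to the nearest 50 K.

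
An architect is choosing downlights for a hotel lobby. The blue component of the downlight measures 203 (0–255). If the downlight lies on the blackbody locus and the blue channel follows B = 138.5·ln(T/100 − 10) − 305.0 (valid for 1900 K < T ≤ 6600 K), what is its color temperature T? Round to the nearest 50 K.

ln(t − 10) = (203 + 305.0) / 138.5 = 3.6679.
t − 10 = e^3.6679 = 39.168, so t = 49.168.
T = 100·t = 4917 K → 4900 K to the nearest 50 K.

4900 K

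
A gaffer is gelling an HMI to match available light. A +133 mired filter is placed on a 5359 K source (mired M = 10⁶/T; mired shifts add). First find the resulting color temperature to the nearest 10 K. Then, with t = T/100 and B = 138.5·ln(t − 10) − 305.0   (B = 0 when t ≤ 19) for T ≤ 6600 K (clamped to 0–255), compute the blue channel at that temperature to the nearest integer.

M_in = 10⁶/5359 = 186.60; M_out = 186.60 + (+133) = 319.60.
T_out = 10⁶/319.60 = 3128.9 K → 3130 K; t = 31.3.
B = 138.5·ln(31.3 − 10) − 305.0 = 138.5·ln 21.3 − 305.0 = 138.5·3.0587 − 305.0 = 118.631.
Rounded: 119.

119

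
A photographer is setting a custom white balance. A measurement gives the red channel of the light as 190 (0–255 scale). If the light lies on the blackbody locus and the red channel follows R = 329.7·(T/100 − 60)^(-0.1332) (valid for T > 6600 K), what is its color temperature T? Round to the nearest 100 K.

12300 K

(t − 60)^(-0.1332) = 190/329.7 = 0.57628.
t − 60 = 0.57628^(1/-0.1332) = 0.57628^(-7.508) = 62.667, so t = 122.667.
T = 100·t = 12267 K → 12300 K to the nearest 100 K.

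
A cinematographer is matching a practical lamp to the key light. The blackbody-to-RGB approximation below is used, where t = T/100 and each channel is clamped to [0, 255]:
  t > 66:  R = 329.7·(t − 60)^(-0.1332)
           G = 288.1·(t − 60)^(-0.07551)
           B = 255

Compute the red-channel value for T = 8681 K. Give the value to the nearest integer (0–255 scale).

213

t = 8681/100 = 86.81; the t > 66 branch applies.
R = 329.7·(86.81 − 60)^(-0.1332) = 329.7·26.81^(-0.1332) = 329.7·0.64528 = 212.750.
Rounded: 213.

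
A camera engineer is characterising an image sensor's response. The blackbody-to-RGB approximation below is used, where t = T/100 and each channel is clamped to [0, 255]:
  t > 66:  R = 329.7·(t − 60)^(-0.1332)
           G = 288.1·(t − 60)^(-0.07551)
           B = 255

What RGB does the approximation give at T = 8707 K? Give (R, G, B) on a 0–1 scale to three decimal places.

(0.833, 0.881, 1.000)

t = 8707/100 = 87.07; the t > 66 branch applies.
R = 329.7·(87.07 − 60)^(-0.1332) = 329.7·27.07^(-0.1332) = 329.7·0.64445 = 212.477.
G = 288.1·(87.07 − 60)^(-0.07551) = 288.1·27.07^(-0.07551) = 288.1·0.77953 = 224.583.
B = 255 by definition for t > 66.
Dividing each by 255: (0.8332, 0.8807, 1.0000) → (0.833, 0.881, 1.000).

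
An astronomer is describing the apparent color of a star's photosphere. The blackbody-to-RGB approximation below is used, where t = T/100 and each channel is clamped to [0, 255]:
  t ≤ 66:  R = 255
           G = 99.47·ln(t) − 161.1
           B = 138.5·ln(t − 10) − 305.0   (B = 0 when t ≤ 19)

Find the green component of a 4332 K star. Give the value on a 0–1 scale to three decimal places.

0.838

t = 4332/100 = 43.32; the t ≤ 66 branch applies.
G = 99.47·ln 43.32 − 161.1 = 99.47·3.7686 − 161.1 = 213.764.
On a 0–1 scale: 213.764/255 = 0.8383 → 0.838.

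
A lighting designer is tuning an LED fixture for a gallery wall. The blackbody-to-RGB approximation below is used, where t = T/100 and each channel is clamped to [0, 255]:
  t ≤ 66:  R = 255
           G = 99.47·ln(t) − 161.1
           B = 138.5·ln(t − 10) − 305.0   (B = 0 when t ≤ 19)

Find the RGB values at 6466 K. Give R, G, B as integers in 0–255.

R=255, G=254, B=249

t = 6466/100 = 64.66; the t ≤ 66 branch applies.
R = 255 by definition for t ≤ 66.
G = 99.47·ln 64.66 − 161.1 = 99.47·4.1691 − 161.1 = 253.605.
B = 138.5·ln(64.66 − 10) − 305.0 = 138.5·ln 54.66 − 305.0 = 138.5·4.0011 − 305.0 = 249.157.
Rounded: (255, 254, 249).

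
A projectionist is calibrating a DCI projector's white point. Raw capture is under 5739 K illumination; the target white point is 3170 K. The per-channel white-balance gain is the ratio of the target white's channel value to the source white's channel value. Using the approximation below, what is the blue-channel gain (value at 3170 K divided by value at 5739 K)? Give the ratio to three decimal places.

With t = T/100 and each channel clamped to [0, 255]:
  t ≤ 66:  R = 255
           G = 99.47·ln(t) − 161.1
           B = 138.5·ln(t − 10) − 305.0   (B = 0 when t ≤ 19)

0.528

At 5739 K (t = 57.39):
  B = 138.5·ln(57.39 − 10) − 305.0 = 138.5·ln 47.39 − 305.0 = 138.5·3.8584 − 305.0 = 229.390.
At 3170 K (t = 31.7):
  B = 138.5·ln(31.7 − 10) − 305.0 = 138.5·ln 21.7 − 305.0 = 138.5·3.0773 − 305.0 = 121.208.
Gain = 121.208 / 229.390 = 0.5284 → 0.528.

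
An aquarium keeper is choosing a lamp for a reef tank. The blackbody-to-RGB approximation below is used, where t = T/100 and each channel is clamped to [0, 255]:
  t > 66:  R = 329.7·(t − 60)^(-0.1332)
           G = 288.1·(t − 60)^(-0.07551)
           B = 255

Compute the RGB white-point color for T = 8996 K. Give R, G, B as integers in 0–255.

R=210, G=223, B=255

t = 8996/100 = 89.96; the t > 66 branch applies.
R = 329.7·(89.96 − 60)^(-0.1332) = 329.7·29.96^(-0.1332) = 329.7·0.63581 = 209.625.
G = 288.1·(89.96 − 60)^(-0.07551) = 288.1·29.96^(-0.07551) = 288.1·0.77358 = 222.869.
B = 255 by definition for t > 66.
Rounded: (210, 223, 255).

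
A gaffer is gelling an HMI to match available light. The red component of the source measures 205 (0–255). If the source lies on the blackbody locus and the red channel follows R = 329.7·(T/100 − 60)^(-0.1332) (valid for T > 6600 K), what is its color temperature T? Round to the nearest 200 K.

9600 K

(t − 60)^(-0.1332) = 205/329.7 = 0.62178.
t − 60 = 0.62178^(1/-0.1332) = 0.62178^(-7.508) = 35.423, so t = 95.423.
T = 100·t = 9542 K → 9600 K to the nearest 200 K.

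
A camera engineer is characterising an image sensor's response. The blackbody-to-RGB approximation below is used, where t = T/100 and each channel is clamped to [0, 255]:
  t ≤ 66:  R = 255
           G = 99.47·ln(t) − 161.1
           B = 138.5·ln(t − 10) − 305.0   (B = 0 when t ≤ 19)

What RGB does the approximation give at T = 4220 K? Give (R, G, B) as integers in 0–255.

(255, 211, 176)

t = 4220/100 = 42.2; the t ≤ 66 branch applies.
R = 255 by definition for t ≤ 66.
G = 99.47·ln 42.2 − 161.1 = 99.47·3.7424 − 161.1 = 211.159.
B = 138.5·ln(42.2 − 10) − 305.0 = 138.5·ln 32.2 − 305.0 = 138.5·3.4720 − 305.0 = 175.867.
Rounded: (255, 211, 176).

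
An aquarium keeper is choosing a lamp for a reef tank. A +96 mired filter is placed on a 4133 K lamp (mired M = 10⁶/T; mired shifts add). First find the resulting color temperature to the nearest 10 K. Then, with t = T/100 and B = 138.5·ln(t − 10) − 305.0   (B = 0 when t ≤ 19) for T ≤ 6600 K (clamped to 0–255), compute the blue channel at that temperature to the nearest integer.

M_in = 10⁶/4133 = 241.95; M_out = 241.95 + (+96) = 337.95.
T_out = 10⁶/337.95 = 2959.0 K → 2960 K; t = 29.6.
B = 138.5·ln(29.6 − 10) − 305.0 = 138.5·ln 19.6 − 305.0 = 138.5·2.9755 − 305.0 = 107.111.
Rounded: 107.

107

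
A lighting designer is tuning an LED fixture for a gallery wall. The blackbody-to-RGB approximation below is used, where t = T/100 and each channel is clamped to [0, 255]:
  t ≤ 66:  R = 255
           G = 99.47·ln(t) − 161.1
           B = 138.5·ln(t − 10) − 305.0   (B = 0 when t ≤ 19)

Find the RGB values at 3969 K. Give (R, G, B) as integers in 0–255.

(255, 205, 165)

t = 3969/100 = 39.69; the t ≤ 66 branch applies.
R = 255 by definition for t ≤ 66.
G = 99.47·ln 39.69 − 161.1 = 99.47·3.6811 − 161.1 = 205.059.
B = 138.5·ln(39.69 − 10) − 305.0 = 138.5·ln 29.69 − 305.0 = 138.5·3.3908 − 305.0 = 164.627.
Rounded: (255, 205, 165).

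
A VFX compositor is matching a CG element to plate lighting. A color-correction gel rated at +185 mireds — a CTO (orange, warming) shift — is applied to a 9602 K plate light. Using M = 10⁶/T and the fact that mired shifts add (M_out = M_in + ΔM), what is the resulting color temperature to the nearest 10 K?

3460 K

M_in = 10⁶/9602 = 104.14 mireds.
M_out = 104.14 + (+185) = 289.14 mireds.
T_out = 10⁶/289.14 = 3458.5 K → 3460 K.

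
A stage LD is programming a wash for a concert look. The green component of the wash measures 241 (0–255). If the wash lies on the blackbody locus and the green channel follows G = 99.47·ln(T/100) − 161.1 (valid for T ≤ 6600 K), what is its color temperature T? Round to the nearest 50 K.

5700 K

ln t = (241 + 161.1) / 99.47 = 4.0424.
t = e^4.0424 = 56.964.
T = 100·t = 5696 K → 5700 K to the nearest 50 K.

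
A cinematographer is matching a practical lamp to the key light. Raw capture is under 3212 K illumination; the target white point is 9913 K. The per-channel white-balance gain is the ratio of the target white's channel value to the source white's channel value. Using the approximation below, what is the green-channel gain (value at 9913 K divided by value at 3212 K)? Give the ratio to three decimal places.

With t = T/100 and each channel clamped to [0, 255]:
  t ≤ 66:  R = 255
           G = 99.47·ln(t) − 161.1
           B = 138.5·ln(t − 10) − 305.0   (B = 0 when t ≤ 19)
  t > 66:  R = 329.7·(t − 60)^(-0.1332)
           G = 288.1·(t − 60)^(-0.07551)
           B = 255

At 3212 K (t = 32.12):
  G = 99.47·ln 32.12 − 161.1 = 99.47·3.4695 − 161.1 = 184.009.
At 9913 K (t = 99.13):
  G = 288.1·(99.13 − 60)^(-0.07551) = 288.1·39.13^(-0.07551) = 288.1·0.75814 = 218.420.
Gain = 218.420 / 184.009 = 1.1870 → 1.187.

1.187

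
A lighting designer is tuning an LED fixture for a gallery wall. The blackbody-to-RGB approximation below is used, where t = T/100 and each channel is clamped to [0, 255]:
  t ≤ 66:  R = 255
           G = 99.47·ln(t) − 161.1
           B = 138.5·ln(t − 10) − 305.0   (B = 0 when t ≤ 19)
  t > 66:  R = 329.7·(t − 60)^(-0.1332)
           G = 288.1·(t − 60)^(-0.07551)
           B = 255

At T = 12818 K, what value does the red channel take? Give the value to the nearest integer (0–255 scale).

188

t = 12818/100 = 128.18; the t > 66 branch applies.
R = 329.7·(128.18 − 60)^(-0.1332) = 329.7·68.18^(-0.1332) = 329.7·0.56985 = 187.878.
Rounded: 188.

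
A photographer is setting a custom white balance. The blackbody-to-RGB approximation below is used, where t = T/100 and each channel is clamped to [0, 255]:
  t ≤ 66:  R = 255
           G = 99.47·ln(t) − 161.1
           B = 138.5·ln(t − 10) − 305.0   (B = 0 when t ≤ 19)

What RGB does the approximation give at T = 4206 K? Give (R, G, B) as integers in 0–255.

(255, 211, 175)

t = 4206/100 = 42.06; the t ≤ 66 branch applies.
R = 255 by definition for t ≤ 66.
G = 99.47·ln 42.06 − 161.1 = 99.47·3.7391 − 161.1 = 210.828.
B = 138.5·ln(42.06 − 10) − 305.0 = 138.5·ln 32.06 − 305.0 = 138.5·3.4676 − 305.0 = 175.264.
Rounded: (255, 211, 175).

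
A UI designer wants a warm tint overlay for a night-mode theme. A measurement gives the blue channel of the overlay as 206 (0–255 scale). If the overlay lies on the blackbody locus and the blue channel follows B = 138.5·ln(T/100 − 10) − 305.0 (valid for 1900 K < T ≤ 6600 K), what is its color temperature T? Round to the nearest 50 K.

ln(t − 10) = (206 + 305.0) / 138.5 = 3.6895.
t − 10 = e^3.6895 = 40.026, so t = 50.026.
T = 100·t = 5003 K → 5000 K to the nearest 50 K.

5000 K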